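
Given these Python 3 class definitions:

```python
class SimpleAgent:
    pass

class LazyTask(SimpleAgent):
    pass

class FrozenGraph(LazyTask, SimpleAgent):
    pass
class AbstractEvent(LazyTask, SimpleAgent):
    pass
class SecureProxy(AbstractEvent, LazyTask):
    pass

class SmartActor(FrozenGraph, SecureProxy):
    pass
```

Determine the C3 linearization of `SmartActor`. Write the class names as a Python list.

[SmartActor, FrozenGraph, SecureProxy, AbstractEvent, LazyTask, SimpleAgent, object]

L[SmartActor] = SmartActor + merge(L[FrozenGraph], L[SecureProxy], [FrozenGraph SecureProxy])
  take FrozenGraph:  [FrozenGraph LazyTask SimpleAgent object] + [SecureProxy AbstractEvent LazyTask SimpleAgent object] + [FrozenGraph SecureProxy]
  take SecureProxy:  [LazyTask SimpleAgent object] + [SecureProxy AbstractEvent LazyTask SimpleAgent object] + [SecureProxy]
  take AbstractEvent:  [LazyTask SimpleAgent object] + [AbstractEvent LazyTask SimpleAgent object]
  take LazyTask:  [LazyTask SimpleAgent object] + [LazyTask SimpleAgent object]
  take SimpleAgent:  [SimpleAgent object] + [SimpleAgent object]
  take object:  [object] + [object]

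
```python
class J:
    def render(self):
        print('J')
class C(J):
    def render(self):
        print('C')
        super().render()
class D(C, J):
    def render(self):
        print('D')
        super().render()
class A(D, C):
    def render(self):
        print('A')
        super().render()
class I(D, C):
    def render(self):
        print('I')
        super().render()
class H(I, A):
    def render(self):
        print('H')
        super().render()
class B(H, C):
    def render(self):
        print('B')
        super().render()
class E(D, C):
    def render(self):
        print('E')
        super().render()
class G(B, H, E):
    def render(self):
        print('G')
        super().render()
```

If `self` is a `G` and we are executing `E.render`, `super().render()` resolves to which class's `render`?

D

L[G] = G + merge(L[B], L[H], L[E], [B H E])
  take B:  [B H I A D C J object] + [H I A D C J object] + [E D C J object] + [B H E]
  take H:  [H I A D C J object] + [H I A D C J object] + [E D C J object] + [H E]
  take I:  [I A D C J object] + [I A D C J object] + [E D C J object] + [E]
  take A:  [A D C J object] + [A D C J object] + [E D C J object] + [E]
  take E:  [D C J object] + [D C J object] + [E D C J object] + [E]
  take D:  [D C J object] + [D C J object] + [D C J object]
  take C:  [C J object] + [C J object] + [C J object]
  take J:  [J object] + [J object] + [J object]
  take object:  [object] + [object] + [object]
MRO: G B H I A E D C J object
super() in E.render on a G instance goes to the class after E in G's MRO: D.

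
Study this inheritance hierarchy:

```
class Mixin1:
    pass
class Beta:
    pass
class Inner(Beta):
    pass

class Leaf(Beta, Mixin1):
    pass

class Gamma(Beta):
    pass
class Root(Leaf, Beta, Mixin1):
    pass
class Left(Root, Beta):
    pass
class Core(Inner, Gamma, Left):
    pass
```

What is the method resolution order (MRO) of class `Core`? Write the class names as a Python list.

L[Core] = Core + merge(L[Inner], L[Gamma], L[Left], [Inner Gamma Left])
  take Inner:  [Inner Beta object] + [Gamma Beta object] + [Left Root Leaf Beta Mixin1 object] + [Inner Gamma Left]
  take Gamma:  [Beta object] + [Gamma Beta object] + [Left Root Leaf Beta Mixin1 object] + [Gamma Left]
  take Left:  [Beta object] + [Beta object] + [Left Root Leaf Beta Mixin1 object] + [Left]
  take Root:  [Beta object] + [Beta object] + [Root Leaf Beta Mixin1 object]
  take Leaf:  [Beta object] + [Beta object] + [Leaf Beta Mixin1 object]
  take Beta:  [Beta object] + [Beta object] + [Beta Mixin1 object]
  take Mixin1:  [object] + [object] + [Mixin1 object]
  take object:  [object] + [object] + [object]

[Core, Inner, Gamma, Left, Root, Leaf, Beta, Mixin1, object]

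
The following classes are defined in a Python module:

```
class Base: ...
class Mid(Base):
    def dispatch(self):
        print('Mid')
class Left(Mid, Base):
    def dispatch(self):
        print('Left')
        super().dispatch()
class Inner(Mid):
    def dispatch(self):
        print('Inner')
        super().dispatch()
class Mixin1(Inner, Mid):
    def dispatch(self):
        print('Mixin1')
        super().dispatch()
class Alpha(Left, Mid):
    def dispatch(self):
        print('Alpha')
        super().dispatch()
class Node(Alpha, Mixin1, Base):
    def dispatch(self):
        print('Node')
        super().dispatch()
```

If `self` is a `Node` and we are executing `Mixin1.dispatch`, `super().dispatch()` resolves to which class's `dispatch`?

Inner

L[Node] = Node + merge(L[Alpha], L[Mixin1], L[Base], [Alpha Mixin1 Base])
  take Alpha:  [Alpha Left Mid Base object] + [Mixin1 Inner Mid Base object] + [Base object] + [Alpha Mixin1 Base]
  take Left:  [Left Mid Base object] + [Mixin1 Inner Mid Base object] + [Base object] + [Mixin1 Base]
  take Mixin1:  [Mid Base object] + [Mixin1 Inner Mid Base object] + [Base object] + [Mixin1 Base]
  take Inner:  [Mid Base object] + [Inner Mid Base object] + [Base object] + [Base]
  take Mid:  [Mid Base object] + [Mid Base object] + [Base object] + [Base]
  take Base:  [Base object] + [Base object] + [Base object] + [Base]
  take object:  [object] + [object] + [object]
MRO: Node Alpha Left Mixin1 Inner Mid Base object
super() in Mixin1.dispatch on a Node instance goes to the class after Mixin1 in Node's MRO: Inner.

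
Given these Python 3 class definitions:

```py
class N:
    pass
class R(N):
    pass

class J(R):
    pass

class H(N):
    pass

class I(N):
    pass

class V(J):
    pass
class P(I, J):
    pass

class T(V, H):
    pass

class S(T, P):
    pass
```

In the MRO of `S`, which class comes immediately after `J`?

R

L[S] = S + merge(L[T], L[P], [T P])
  take T:  [T V J R H N object] + [P I J R N object] + [T P]
  take V:  [V J R H N object] + [P I J R N object] + [P]
  take P:  [J R H N object] + [P I J R N object] + [P]
  take I:  [J R H N object] + [I J R N object]
  take J:  [J R H N object] + [J R N object]
  take R:  [R H N object] + [R N object]
  take H:  [H N object] + [N object]
  take N:  [N object] + [N object]
  take object:  [object] + [object]
MRO: S T V P I J R H N object
J is at position 5; next is R.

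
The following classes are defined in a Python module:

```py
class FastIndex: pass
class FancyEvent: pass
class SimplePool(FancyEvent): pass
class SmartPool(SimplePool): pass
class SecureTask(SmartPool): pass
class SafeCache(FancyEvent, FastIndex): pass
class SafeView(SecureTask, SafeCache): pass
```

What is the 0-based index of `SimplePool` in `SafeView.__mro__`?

L[SafeView] = SafeView + merge(L[SecureTask], L[SafeCache], [SecureTask SafeCache])
  take SecureTask:  [SecureTask SmartPool SimplePool FancyEvent object] + [SafeCache FancyEvent FastIndex object] + [SecureTask SafeCache]
  take SmartPool:  [SmartPool SimplePool FancyEvent object] + [SafeCache FancyEvent FastIndex object] + [SafeCache]
  take SimplePool:  [SimplePool FancyEvent object] + [SafeCache FancyEvent FastIndex object] + [SafeCache]
  take SafeCache:  [FancyEvent object] + [SafeCache FancyEvent FastIndex object] + [SafeCache]
  take FancyEvent:  [FancyEvent object] + [FancyEvent FastIndex object]
  take FastIndex:  [object] + [FastIndex object]
  take object:  [object] + [object]
MRO: SafeView SecureTask SmartPool SimplePool SafeCache FancyEvent FastIndex object
SimplePool sits at index 3.

3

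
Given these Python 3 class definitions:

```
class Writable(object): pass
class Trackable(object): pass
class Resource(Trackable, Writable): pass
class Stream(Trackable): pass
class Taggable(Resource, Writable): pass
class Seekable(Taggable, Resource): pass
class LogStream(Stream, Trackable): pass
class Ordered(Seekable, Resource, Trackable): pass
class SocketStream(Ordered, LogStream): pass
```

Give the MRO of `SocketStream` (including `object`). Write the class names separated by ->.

SocketStream -> Ordered -> Seekable -> Taggable -> Resource -> LogStream -> Stream -> Trackable -> Writable -> object

L[SocketStream] = SocketStream + merge(L[Ordered], L[LogStream], [Ordered LogStream])
  take Ordered:  [Ordered Seekable Taggable Resource Trackable Writable object] + [LogStream Stream Trackable object] + [Ordered LogStream]
  take Seekable:  [Seekable Taggable Resource Trackable Writable object] + [LogStream Stream Trackable object] + [LogStream]
  take Taggable:  [Taggable Resource Trackable Writable object] + [LogStream Stream Trackable object] + [LogStream]
  take Resource:  [Resource Trackable Writable object] + [LogStream Stream Trackable object] + [LogStream]
  take LogStream:  [Trackable Writable object] + [LogStream Stream Trackable object] + [LogStream]
  take Stream:  [Trackable Writable object] + [Stream Trackable object]
  take Trackable:  [Trackable Writable object] + [Trackable object]
  take Writable:  [Writable object] + [object]
  take object:  [object] + [object]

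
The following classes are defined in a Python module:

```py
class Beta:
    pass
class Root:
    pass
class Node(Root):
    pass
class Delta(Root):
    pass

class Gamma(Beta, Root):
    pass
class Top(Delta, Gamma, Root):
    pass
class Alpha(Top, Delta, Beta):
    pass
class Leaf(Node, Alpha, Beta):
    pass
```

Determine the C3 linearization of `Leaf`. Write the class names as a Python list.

[Leaf, Node, Alpha, Top, Delta, Gamma, Beta, Root, object]

L[Leaf] = Leaf + merge(L[Node], L[Alpha], L[Beta], [Node Alpha Beta])
  take Node:  [Node Root object] + [Alpha Top Delta Gamma Beta Root object] + [Beta object] + [Node Alpha Beta]
  take Alpha:  [Root object] + [Alpha Top Delta Gamma Beta Root object] + [Beta object] + [Alpha Beta]
  take Top:  [Root object] + [Top Delta Gamma Beta Root object] + [Beta object] + [Beta]
  take Delta:  [Root object] + [Delta Gamma Beta Root object] + [Beta object] + [Beta]
  take Gamma:  [Root object] + [Gamma Beta Root object] + [Beta object] + [Beta]
  take Beta:  [Root object] + [Beta Root object] + [Beta object] + [Beta]
  take Root:  [Root object] + [Root object] + [object]
  take object:  [object] + [object] + [object]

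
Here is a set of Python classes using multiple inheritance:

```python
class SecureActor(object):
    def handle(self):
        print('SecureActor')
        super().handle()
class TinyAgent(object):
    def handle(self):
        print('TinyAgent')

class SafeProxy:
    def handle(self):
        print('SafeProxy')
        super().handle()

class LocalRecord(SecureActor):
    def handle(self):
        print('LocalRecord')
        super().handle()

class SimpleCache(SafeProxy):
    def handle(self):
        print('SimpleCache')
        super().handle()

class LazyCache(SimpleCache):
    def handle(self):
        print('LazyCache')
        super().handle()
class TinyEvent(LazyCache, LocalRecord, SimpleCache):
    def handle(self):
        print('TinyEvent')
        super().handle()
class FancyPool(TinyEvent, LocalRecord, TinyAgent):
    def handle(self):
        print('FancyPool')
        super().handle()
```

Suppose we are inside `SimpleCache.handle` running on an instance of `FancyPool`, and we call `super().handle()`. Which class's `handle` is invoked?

SafeProxy

L[FancyPool] = FancyPool + merge(L[TinyEvent], L[LocalRecord], L[TinyAgent], [TinyEvent LocalRecord TinyAgent])
  take TinyEvent:  [TinyEvent LazyCache LocalRecord SimpleCache SafeProxy SecureActor object] + [LocalRecord SecureActor object] + [TinyAgent object] + [TinyEvent LocalRecord TinyAgent]
  take LazyCache:  [LazyCache LocalRecord SimpleCache SafeProxy SecureActor object] + [LocalRecord SecureActor object] + [TinyAgent object] + [LocalRecord TinyAgent]
  take LocalRecord:  [LocalRecord SimpleCache SafeProxy SecureActor object] + [LocalRecord SecureActor object] + [TinyAgent object] + [LocalRecord TinyAgent]
  take SimpleCache:  [SimpleCache SafeProxy SecureActor object] + [SecureActor object] + [TinyAgent object] + [TinyAgent]
  take SafeProxy:  [SafeProxy SecureActor object] + [SecureActor object] + [TinyAgent object] + [TinyAgent]
  take SecureActor:  [SecureActor object] + [SecureActor object] + [TinyAgent object] + [TinyAgent]
  take TinyAgent:  [object] + [object] + [TinyAgent object] + [TinyAgent]
  take object:  [object] + [object] + [object]
MRO: FancyPool TinyEvent LazyCache LocalRecord SimpleCache SafeProxy SecureActor TinyAgent object
super() in SimpleCache.handle on a FancyPool instance goes to the class after SimpleCache in FancyPool's MRO: SafeProxy.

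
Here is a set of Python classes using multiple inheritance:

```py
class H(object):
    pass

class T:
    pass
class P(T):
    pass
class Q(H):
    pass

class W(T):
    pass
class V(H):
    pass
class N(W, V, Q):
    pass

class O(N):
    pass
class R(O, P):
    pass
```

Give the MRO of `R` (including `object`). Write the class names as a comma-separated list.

L[R] = R + merge(L[O], L[P], [O P])
  take O:  [O N W T V Q H object] + [P T object] + [O P]
  take N:  [N W T V Q H object] + [P T object] + [P]
  take W:  [W T V Q H object] + [P T object] + [P]
  take P:  [T V Q H object] + [P T object] + [P]
  take T:  [T V Q H object] + [T object]
  take V:  [V Q H object] + [object]
  take Q:  [Q H object] + [object]
  take H:  [H object] + [object]
  take object:  [object] + [object]

R, O, N, W, P, T, V, Q, H, object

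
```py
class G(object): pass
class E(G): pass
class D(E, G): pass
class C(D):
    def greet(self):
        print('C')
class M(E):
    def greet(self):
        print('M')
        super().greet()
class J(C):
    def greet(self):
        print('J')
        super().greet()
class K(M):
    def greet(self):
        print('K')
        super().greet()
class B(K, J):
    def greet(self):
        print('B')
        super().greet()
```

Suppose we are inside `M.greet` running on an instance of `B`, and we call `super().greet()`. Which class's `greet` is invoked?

L[B] = B + merge(L[K], L[J], [K J])
  take K:  [K M E G object] + [J C D E G object] + [K J]
  take M:  [M E G object] + [J C D E G object] + [J]
  take J:  [E G object] + [J C D E G object] + [J]
  take C:  [E G object] + [C D E G object]
  take D:  [E G object] + [D E G object]
  take E:  [E G object] + [E G object]
  take G:  [G object] + [G object]
  take object:  [object] + [object]
MRO: B K M J C D E G object
super() in M.greet on a B instance goes to the class after M in B's MRO: J.

J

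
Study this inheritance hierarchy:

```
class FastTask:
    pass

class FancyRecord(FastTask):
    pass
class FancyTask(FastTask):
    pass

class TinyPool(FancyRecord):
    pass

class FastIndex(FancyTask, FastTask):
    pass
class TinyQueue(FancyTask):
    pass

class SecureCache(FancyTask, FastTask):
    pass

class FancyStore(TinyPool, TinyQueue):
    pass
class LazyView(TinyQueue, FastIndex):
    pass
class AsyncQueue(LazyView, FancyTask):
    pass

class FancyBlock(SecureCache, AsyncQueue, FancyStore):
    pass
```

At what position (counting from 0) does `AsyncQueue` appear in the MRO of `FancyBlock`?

2

L[FancyBlock] = FancyBlock + merge(L[SecureCache], L[AsyncQueue], L[FancyStore], [SecureCache AsyncQueue FancyStore])
  take SecureCache:  [SecureCache FancyTask FastTask object] + [AsyncQueue LazyView TinyQueue FastIndex FancyTask FastTask object] + [FancyStore TinyPool FancyRecord TinyQueue FancyTask FastTask object] + [SecureCache AsyncQueue FancyStore]
  take AsyncQueue:  [FancyTask FastTask object] + [AsyncQueue LazyView TinyQueue FastIndex FancyTask FastTask object] + [FancyStore TinyPool FancyRecord TinyQueue FancyTask FastTask object] + [AsyncQueue FancyStore]
  take LazyView:  [FancyTask FastTask object] + [LazyView TinyQueue FastIndex FancyTask FastTask object] + [FancyStore TinyPool FancyRecord TinyQueue FancyTask FastTask object] + [FancyStore]
  take FancyStore:  [FancyTask FastTask object] + [TinyQueue FastIndex FancyTask FastTask object] + [FancyStore TinyPool FancyRecord TinyQueue FancyTask FastTask object] + [FancyStore]
  take TinyPool:  [FancyTask FastTask object] + [TinyQueue FastIndex FancyTask FastTask object] + [TinyPool FancyRecord TinyQueue FancyTask FastTask object]
  take FancyRecord:  [FancyTask FastTask object] + [TinyQueue FastIndex FancyTask FastTask object] + [FancyRecord TinyQueue FancyTask FastTask object]
  take TinyQueue:  [FancyTask FastTask object] + [TinyQueue FastIndex FancyTask FastTask object] + [TinyQueue FancyTask FastTask object]
  take FastIndex:  [FancyTask FastTask object] + [FastIndex FancyTask FastTask object] + [FancyTask FastTask object]
  take FancyTask:  [FancyTask FastTask object] + [FancyTask FastTask object] + [FancyTask FastTask object]
  take FastTask:  [FastTask object] + [FastTask object] + [FastTask object]
  take object:  [object] + [object] + [object]
MRO: FancyBlock SecureCache AsyncQueue LazyView FancyStore TinyPool FancyRecord TinyQueue FastIndex FancyTask FastTask object
AsyncQueue sits at index 2.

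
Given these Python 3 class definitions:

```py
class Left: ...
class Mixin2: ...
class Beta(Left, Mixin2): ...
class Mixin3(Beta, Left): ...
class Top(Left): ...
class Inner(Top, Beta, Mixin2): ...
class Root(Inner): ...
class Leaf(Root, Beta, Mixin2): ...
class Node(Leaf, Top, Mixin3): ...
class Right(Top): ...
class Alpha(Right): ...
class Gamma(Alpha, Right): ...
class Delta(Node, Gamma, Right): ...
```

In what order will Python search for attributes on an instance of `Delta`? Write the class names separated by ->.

L[Delta] = Delta + merge(L[Node], L[Gamma], L[Right], [Node Gamma Right])
  take Node:  [Node Leaf Root Inner Top Mixin3 Beta Left Mixin2 object] + [Gamma Alpha Right Top Left object] + [Right Top Left object] + [Node Gamma Right]
  take Leaf:  [Leaf Root Inner Top Mixin3 Beta Left Mixin2 object] + [Gamma Alpha Right Top Left object] + [Right Top Left object] + [Gamma Right]
  take Root:  [Root Inner Top Mixin3 Beta Left Mixin2 object] + [Gamma Alpha Right Top Left object] + [Right Top Left object] + [Gamma Right]
  take Inner:  [Inner Top Mixin3 Beta Left Mixin2 object] + [Gamma Alpha Right Top Left object] + [Right Top Left object] + [Gamma Right]
  take Gamma:  [Top Mixin3 Beta Left Mixin2 object] + [Gamma Alpha Right Top Left object] + [Right Top Left object] + [Gamma Right]
  take Alpha:  [Top Mixin3 Beta Left Mixin2 object] + [Alpha Right Top Left object] + [Right Top Left object] + [Right]
  take Right:  [Top Mixin3 Beta Left Mixin2 object] + [Right Top Left object] + [Right Top Left object] + [Right]
  take Top:  [Top Mixin3 Beta Left Mixin2 object] + [Top Left object] + [Top Left object]
  take Mixin3:  [Mixin3 Beta Left Mixin2 object] + [Left object] + [Left object]
  take Beta:  [Beta Left Mixin2 object] + [Left object] + [Left object]
  take Left:  [Left Mixin2 object] + [Left object] + [Left object]
  take Mixin2:  [Mixin2 object] + [object] + [object]
  take object:  [object] + [object] + [object]

Delta -> Node -> Leaf -> Root -> Inner -> Gamma -> Alpha -> Right -> Top -> Mixin3 -> Beta -> Left -> Mixin2 -> object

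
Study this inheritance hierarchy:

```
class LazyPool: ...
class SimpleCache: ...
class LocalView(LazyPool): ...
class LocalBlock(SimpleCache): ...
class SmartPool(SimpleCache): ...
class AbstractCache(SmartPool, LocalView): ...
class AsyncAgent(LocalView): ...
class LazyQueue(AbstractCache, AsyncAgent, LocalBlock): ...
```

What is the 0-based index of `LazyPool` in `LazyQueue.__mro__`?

7

L[LazyQueue] = LazyQueue + merge(L[AbstractCache], L[AsyncAgent], L[LocalBlock], [AbstractCache AsyncAgent LocalBlock])
  take AbstractCache:  [AbstractCache SmartPool SimpleCache LocalView LazyPool object] + [AsyncAgent LocalView LazyPool object] + [LocalBlock SimpleCache object] + [AbstractCache AsyncAgent LocalBlock]
  take SmartPool:  [SmartPool SimpleCache LocalView LazyPool object] + [AsyncAgent LocalView LazyPool object] + [LocalBlock SimpleCache object] + [AsyncAgent LocalBlock]
  take AsyncAgent:  [SimpleCache LocalView LazyPool object] + [AsyncAgent LocalView LazyPool object] + [LocalBlock SimpleCache object] + [AsyncAgent LocalBlock]
  take LocalBlock:  [SimpleCache LocalView LazyPool object] + [LocalView LazyPool object] + [LocalBlock SimpleCache object] + [LocalBlock]
  take SimpleCache:  [SimpleCache LocalView LazyPool object] + [LocalView LazyPool object] + [SimpleCache object]
  take LocalView:  [LocalView LazyPool object] + [LocalView LazyPool object] + [object]
  take LazyPool:  [LazyPool object] + [LazyPool object] + [object]
  take object:  [object] + [object] + [object]
MRO: LazyQueue AbstractCache SmartPool AsyncAgent LocalBlock SimpleCache LocalView LazyPool object
LazyPool sits at index 7.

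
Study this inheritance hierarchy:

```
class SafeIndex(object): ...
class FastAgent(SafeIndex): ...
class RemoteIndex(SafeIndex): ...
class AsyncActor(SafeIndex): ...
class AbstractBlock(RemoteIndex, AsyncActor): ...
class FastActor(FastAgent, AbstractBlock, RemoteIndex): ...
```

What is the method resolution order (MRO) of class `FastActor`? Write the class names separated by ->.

FastActor -> FastAgent -> AbstractBlock -> RemoteIndex -> AsyncActor -> SafeIndex -> object

L[FastActor] = FastActor + merge(L[FastAgent], L[AbstractBlock], L[RemoteIndex], [FastAgent AbstractBlock RemoteIndex])
  take FastAgent:  [FastAgent SafeIndex object] + [AbstractBlock RemoteIndex AsyncActor SafeIndex object] + [RemoteIndex SafeIndex object] + [FastAgent AbstractBlock RemoteIndex]
  take AbstractBlock:  [SafeIndex object] + [AbstractBlock RemoteIndex AsyncActor SafeIndex object] + [RemoteIndex SafeIndex object] + [AbstractBlock RemoteIndex]
  take RemoteIndex:  [SafeIndex object] + [RemoteIndex AsyncActor SafeIndex object] + [RemoteIndex SafeIndex object] + [RemoteIndex]
  take AsyncActor:  [SafeIndex object] + [AsyncActor SafeIndex object] + [SafeIndex object]
  take SafeIndex:  [SafeIndex object] + [SafeIndex object] + [SafeIndex object]
  take object:  [object] + [object] + [object]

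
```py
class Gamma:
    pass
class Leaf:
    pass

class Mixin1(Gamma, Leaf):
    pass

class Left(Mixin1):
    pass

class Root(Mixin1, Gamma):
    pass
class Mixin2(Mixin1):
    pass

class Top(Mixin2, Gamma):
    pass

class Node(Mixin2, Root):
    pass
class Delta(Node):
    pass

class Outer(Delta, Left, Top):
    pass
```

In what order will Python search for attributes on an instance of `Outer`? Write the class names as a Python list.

[Outer, Delta, Node, Left, Top, Mixin2, Root, Mixin1, Gamma, Leaf, object]

L[Outer] = Outer + merge(L[Delta], L[Left], L[Top], [Delta Left Top])
  take Delta:  [Delta Node Mixin2 Root Mixin1 Gamma Leaf object] + [Left Mixin1 Gamma Leaf object] + [Top Mixin2 Mixin1 Gamma Leaf object] + [Delta Left Top]
  take Node:  [Node Mixin2 Root Mixin1 Gamma Leaf object] + [Left Mixin1 Gamma Leaf object] + [Top Mixin2 Mixin1 Gamma Leaf object] + [Left Top]
  take Left:  [Mixin2 Root Mixin1 Gamma Leaf object] + [Left Mixin1 Gamma Leaf object] + [Top Mixin2 Mixin1 Gamma Leaf object] + [Left Top]
  take Top:  [Mixin2 Root Mixin1 Gamma Leaf object] + [Mixin1 Gamma Leaf object] + [Top Mixin2 Mixin1 Gamma Leaf object] + [Top]
  take Mixin2:  [Mixin2 Root Mixin1 Gamma Leaf object] + [Mixin1 Gamma Leaf object] + [Mixin2 Mixin1 Gamma Leaf object]
  take Root:  [Root Mixin1 Gamma Leaf object] + [Mixin1 Gamma Leaf object] + [Mixin1 Gamma Leaf object]
  take Mixin1:  [Mixin1 Gamma Leaf object] + [Mixin1 Gamma Leaf object] + [Mixin1 Gamma Leaf object]
  take Gamma:  [Gamma Leaf object] + [Gamma Leaf object] + [Gamma Leaf object]
  take Leaf:  [Leaf object] + [Leaf object] + [Leaf object]
  take object:  [object] + [object] + [object]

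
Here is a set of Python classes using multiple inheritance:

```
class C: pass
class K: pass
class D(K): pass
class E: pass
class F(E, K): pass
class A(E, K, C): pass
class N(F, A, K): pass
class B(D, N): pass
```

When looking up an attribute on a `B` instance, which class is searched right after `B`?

L[B] = B + merge(L[D], L[N], [D N])
  take D:  [D K object] + [N F A E K C object] + [D N]
  take N:  [K object] + [N F A E K C object] + [N]
  take F:  [K object] + [F A E K C object]
  take A:  [K object] + [A E K C object]
  take E:  [K object] + [E K C object]
  take K:  [K object] + [K C object]
  take C:  [object] + [C object]
  take object:  [object] + [object]
MRO: B D N F A E K C object
B is at position 0; next is D.

D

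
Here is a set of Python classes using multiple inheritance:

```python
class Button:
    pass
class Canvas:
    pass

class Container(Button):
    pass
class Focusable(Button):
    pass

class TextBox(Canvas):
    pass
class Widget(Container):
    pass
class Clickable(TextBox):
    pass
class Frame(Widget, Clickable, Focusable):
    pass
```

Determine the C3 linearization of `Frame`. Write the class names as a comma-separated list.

Frame, Widget, Container, Clickable, TextBox, Canvas, Focusable, Button, object

L[Frame] = Frame + merge(L[Widget], L[Clickable], L[Focusable], [Widget Clickable Focusable])
  take Widget:  [Widget Container Button object] + [Clickable TextBox Canvas object] + [Focusable Button object] + [Widget Clickable Focusable]
  take Container:  [Container Button object] + [Clickable TextBox Canvas object] + [Focusable Button object] + [Clickable Focusable]
  take Clickable:  [Button object] + [Clickable TextBox Canvas object] + [Focusable Button object] + [Clickable Focusable]
  take TextBox:  [Button object] + [TextBox Canvas object] + [Focusable Button object] + [Focusable]
  take Canvas:  [Button object] + [Canvas object] + [Focusable Button object] + [Focusable]
  take Focusable:  [Button object] + [object] + [Focusable Button object] + [Focusable]
  take Button:  [Button object] + [object] + [Button object]
  take object:  [object] + [object] + [object]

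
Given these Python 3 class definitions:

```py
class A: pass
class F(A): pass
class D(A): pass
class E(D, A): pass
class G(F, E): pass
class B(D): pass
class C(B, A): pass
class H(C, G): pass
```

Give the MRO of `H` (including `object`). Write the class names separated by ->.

L[H] = H + merge(L[C], L[G], [C G])
  take C:  [C B D A object] + [G F E D A object] + [C G]
  take B:  [B D A object] + [G F E D A object] + [G]
  take G:  [D A object] + [G F E D A object] + [G]
  take F:  [D A object] + [F E D A object]
  take E:  [D A object] + [E D A object]
  take D:  [D A object] + [D A object]
  take A:  [A object] + [A object]
  take object:  [object] + [object]

H -> C -> B -> G -> F -> E -> D -> A -> object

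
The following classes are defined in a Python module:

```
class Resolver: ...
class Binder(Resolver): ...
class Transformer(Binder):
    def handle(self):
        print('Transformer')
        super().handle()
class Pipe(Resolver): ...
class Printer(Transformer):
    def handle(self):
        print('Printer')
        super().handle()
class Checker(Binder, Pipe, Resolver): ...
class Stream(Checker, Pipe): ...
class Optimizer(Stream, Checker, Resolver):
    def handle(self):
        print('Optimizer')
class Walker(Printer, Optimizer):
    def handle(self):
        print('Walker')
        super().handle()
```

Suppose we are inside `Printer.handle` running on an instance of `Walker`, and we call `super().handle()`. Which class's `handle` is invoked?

L[Walker] = Walker + merge(L[Printer], L[Optimizer], [Printer Optimizer])
  take Printer:  [Printer Transformer Binder Resolver object] + [Optimizer Stream Checker Binder Pipe Resolver object] + [Printer Optimizer]
  take Transformer:  [Transformer Binder Resolver object] + [Optimizer Stream Checker Binder Pipe Resolver object] + [Optimizer]
  take Optimizer:  [Binder Resolver object] + [Optimizer Stream Checker Binder Pipe Resolver object] + [Optimizer]
  take Stream:  [Binder Resolver object] + [Stream Checker Binder Pipe Resolver object]
  take Checker:  [Binder Resolver object] + [Checker Binder Pipe Resolver object]
  take Binder:  [Binder Resolver object] + [Binder Pipe Resolver object]
  take Pipe:  [Resolver object] + [Pipe Resolver object]
  take Resolver:  [Resolver object] + [Resolver object]
  take object:  [object] + [object]
MRO: Walker Printer Transformer Optimizer Stream Checker Binder Pipe Resolver object
super() in Printer.handle on a Walker instance goes to the class after Printer in Walker's MRO: Transformer.

Transformer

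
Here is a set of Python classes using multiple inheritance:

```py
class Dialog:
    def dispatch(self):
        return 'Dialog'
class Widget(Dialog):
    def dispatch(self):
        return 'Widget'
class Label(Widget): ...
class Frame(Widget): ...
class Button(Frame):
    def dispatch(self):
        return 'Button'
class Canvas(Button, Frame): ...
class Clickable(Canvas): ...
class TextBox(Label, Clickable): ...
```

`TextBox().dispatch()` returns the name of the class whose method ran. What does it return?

L[TextBox] = TextBox + merge(L[Label], L[Clickable], [Label Clickable])
  take Label:  [Label Widget Dialog object] + [Clickable Canvas Button Frame Widget Dialog object] + [Label Clickable]
  take Clickable:  [Widget Dialog object] + [Clickable Canvas Button Frame Widget Dialog object] + [Clickable]
  take Canvas:  [Widget Dialog object] + [Canvas Button Frame Widget Dialog object]
  take Button:  [Widget Dialog object] + [Button Frame Widget Dialog object]
  take Frame:  [Widget Dialog object] + [Frame Widget Dialog object]
  take Widget:  [Widget Dialog object] + [Widget Dialog object]
  take Dialog:  [Dialog object] + [Dialog object]
  take object:  [object] + [object]
MRO: TextBox Label Clickable Canvas Button Frame Widget Dialog object
dispatch is defined in: Button, Dialog, Widget. First along the MRO is Button.

Button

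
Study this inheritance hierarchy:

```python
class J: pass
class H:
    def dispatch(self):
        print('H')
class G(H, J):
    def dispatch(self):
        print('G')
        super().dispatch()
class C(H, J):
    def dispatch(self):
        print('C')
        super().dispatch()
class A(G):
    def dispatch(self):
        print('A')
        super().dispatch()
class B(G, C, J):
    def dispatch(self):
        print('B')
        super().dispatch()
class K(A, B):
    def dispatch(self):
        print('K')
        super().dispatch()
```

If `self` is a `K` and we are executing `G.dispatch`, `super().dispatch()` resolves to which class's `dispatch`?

L[K] = K + merge(L[A], L[B], [A B])
  take A:  [A G H J object] + [B G C H J object] + [A B]
  take B:  [G H J object] + [B G C H J object] + [B]
  take G:  [G H J object] + [G C H J object]
  take C:  [H J object] + [C H J object]
  take H:  [H J object] + [H J object]
  take J:  [J object] + [J object]
  take object:  [object] + [object]
MRO: K A B G C H J object
super() in G.dispatch on a K instance goes to the class after G in K's MRO: C.

C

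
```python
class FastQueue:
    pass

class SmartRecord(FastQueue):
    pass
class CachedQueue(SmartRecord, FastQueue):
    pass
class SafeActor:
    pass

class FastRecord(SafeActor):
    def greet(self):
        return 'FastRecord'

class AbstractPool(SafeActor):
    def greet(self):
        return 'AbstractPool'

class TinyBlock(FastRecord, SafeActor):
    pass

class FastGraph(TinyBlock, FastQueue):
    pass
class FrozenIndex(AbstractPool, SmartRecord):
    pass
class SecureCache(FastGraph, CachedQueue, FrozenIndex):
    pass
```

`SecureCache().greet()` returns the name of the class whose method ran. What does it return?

L[SecureCache] = SecureCache + merge(L[FastGraph], L[CachedQueue], L[FrozenIndex], [FastGraph CachedQueue FrozenIndex])
  take FastGraph:  [FastGraph TinyBlock FastRecord SafeActor FastQueue object] + [CachedQueue SmartRecord FastQueue object] + [FrozenIndex AbstractPool SafeActor SmartRecord FastQueue object] + [FastGraph CachedQueue FrozenIndex]
  take TinyBlock:  [TinyBlock FastRecord SafeActor FastQueue object] + [CachedQueue SmartRecord FastQueue object] + [FrozenIndex AbstractPool SafeActor SmartRecord FastQueue object] + [CachedQueue FrozenIndex]
  take FastRecord:  [FastRecord SafeActor FastQueue object] + [CachedQueue SmartRecord FastQueue object] + [FrozenIndex AbstractPool SafeActor SmartRecord FastQueue object] + [CachedQueue FrozenIndex]
  take CachedQueue:  [SafeActor FastQueue object] + [CachedQueue SmartRecord FastQueue object] + [FrozenIndex AbstractPool SafeActor SmartRecord FastQueue object] + [CachedQueue FrozenIndex]
  take FrozenIndex:  [SafeActor FastQueue object] + [SmartRecord FastQueue object] + [FrozenIndex AbstractPool SafeActor SmartRecord FastQueue object] + [FrozenIndex]
  take AbstractPool:  [SafeActor FastQueue object] + [SmartRecord FastQueue object] + [AbstractPool SafeActor SmartRecord FastQueue object]
  take SafeActor:  [SafeActor FastQueue object] + [SmartRecord FastQueue object] + [SafeActor SmartRecord FastQueue object]
  take SmartRecord:  [FastQueue object] + [SmartRecord FastQueue object] + [SmartRecord FastQueue object]
  take FastQueue:  [FastQueue object] + [FastQueue object] + [FastQueue object]
  take object:  [object] + [object] + [object]
MRO: SecureCache FastGraph TinyBlock FastRecord CachedQueue FrozenIndex AbstractPool SafeActor SmartRecord FastQueue object
greet is defined in: AbstractPool, FastRecord. First along the MRO is FastRecord.

FastRecord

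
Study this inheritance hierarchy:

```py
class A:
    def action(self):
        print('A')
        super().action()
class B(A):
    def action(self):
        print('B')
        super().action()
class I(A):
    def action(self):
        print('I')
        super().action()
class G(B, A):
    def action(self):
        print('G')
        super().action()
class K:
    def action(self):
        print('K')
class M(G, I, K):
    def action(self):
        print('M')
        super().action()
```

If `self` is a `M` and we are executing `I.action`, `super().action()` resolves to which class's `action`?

A

L[M] = M + merge(L[G], L[I], L[K], [G I K])
  take G:  [G B A object] + [I A object] + [K object] + [G I K]
  take B:  [B A object] + [I A object] + [K object] + [I K]
  take I:  [A object] + [I A object] + [K object] + [I K]
  take A:  [A object] + [A object] + [K object] + [K]
  take K:  [object] + [object] + [K object] + [K]
  take object:  [object] + [object] + [object]
MRO: M G B I A K object
super() in I.action on a M instance goes to the class after I in M's MRO: A.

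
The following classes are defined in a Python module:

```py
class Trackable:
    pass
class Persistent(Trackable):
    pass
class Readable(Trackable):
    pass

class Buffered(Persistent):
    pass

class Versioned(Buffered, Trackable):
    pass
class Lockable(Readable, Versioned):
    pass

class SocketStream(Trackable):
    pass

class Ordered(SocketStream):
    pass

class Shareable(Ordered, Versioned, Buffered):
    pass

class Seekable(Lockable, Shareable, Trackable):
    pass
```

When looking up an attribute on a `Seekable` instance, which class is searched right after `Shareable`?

Ordered

L[Seekable] = Seekable + merge(L[Lockable], L[Shareable], L[Trackable], [Lockable Shareable Trackable])
  take Lockable:  [Lockable Readable Versioned Buffered Persistent Trackable object] + [Shareable Ordered SocketStream Versioned Buffered Persistent Trackable object] + [Trackable object] + [Lockable Shareable Trackable]
  take Readable:  [Readable Versioned Buffered Persistent Trackable object] + [Shareable Ordered SocketStream Versioned Buffered Persistent Trackable object] + [Trackable object] + [Shareable Trackable]
  take Shareable:  [Versioned Buffered Persistent Trackable object] + [Shareable Ordered SocketStream Versioned Buffered Persistent Trackable object] + [Trackable object] + [Shareable Trackable]
  take Ordered:  [Versioned Buffered Persistent Trackable object] + [Ordered SocketStream Versioned Buffered Persistent Trackable object] + [Trackable object] + [Trackable]
  take SocketStream:  [Versioned Buffered Persistent Trackable object] + [SocketStream Versioned Buffered Persistent Trackable object] + [Trackable object] + [Trackable]
  take Versioned:  [Versioned Buffered Persistent Trackable object] + [Versioned Buffered Persistent Trackable object] + [Trackable object] + [Trackable]
  take Buffered:  [Buffered Persistent Trackable object] + [Buffered Persistent Trackable object] + [Trackable object] + [Trackable]
  take Persistent:  [Persistent Trackable object] + [Persistent Trackable object] + [Trackable object] + [Trackable]
  take Trackable:  [Trackable object] + [Trackable object] + [Trackable object] + [Trackable]
  take object:  [object] + [object] + [object]
MRO: Seekable Lockable Readable Shareable Ordered SocketStream Versioned Buffered Persistent Trackable object
Shareable is at position 3; next is Ordered.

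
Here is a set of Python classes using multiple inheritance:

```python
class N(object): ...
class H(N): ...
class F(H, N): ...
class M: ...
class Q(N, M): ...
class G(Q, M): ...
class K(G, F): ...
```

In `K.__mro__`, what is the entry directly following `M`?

object

L[K] = K + merge(L[G], L[F], [G F])
  take G:  [G Q N M object] + [F H N object] + [G F]
  take Q:  [Q N M object] + [F H N object] + [F]
  take F:  [N M object] + [F H N object] + [F]
  take H:  [N M object] + [H N object]
  take N:  [N M object] + [N object]
  take M:  [M object] + [object]
  take object:  [object] + [object]
MRO: K G Q F H N M object
M is at position 6; next is object.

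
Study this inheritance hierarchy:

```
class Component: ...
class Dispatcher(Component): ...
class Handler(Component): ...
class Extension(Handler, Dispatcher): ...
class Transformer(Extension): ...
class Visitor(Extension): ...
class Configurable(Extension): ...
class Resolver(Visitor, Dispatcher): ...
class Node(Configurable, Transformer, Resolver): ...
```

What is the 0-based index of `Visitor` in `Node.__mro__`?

4

L[Node] = Node + merge(L[Configurable], L[Transformer], L[Resolver], [Configurable Transformer Resolver])
  take Configurable:  [Configurable Extension Handler Dispatcher Component object] + [Transformer Extension Handler Dispatcher Component object] + [Resolver Visitor Extension Handler Dispatcher Component object] + [Configurable Transformer Resolver]
  take Transformer:  [Extension Handler Dispatcher Component object] + [Transformer Extension Handler Dispatcher Component object] + [Resolver Visitor Extension Handler Dispatcher Component object] + [Transformer Resolver]
  take Resolver:  [Extension Handler Dispatcher Component object] + [Extension Handler Dispatcher Component object] + [Resolver Visitor Extension Handler Dispatcher Component object] + [Resolver]
  take Visitor:  [Extension Handler Dispatcher Component object] + [Extension Handler Dispatcher Component object] + [Visitor Extension Handler Dispatcher Component object]
  take Extension:  [Extension Handler Dispatcher Component object] + [Extension Handler Dispatcher Component object] + [Extension Handler Dispatcher Component object]
  take Handler:  [Handler Dispatcher Component object] + [Handler Dispatcher Component object] + [Handler Dispatcher Component object]
  take Dispatcher:  [Dispatcher Component object] + [Dispatcher Component object] + [Dispatcher Component object]
  take Component:  [Component object] + [Component object] + [Component object]
  take object:  [object] + [object] + [object]
MRO: Node Configurable Transformer Resolver Visitor Extension Handler Dispatcher Component object
Visitor sits at index 4.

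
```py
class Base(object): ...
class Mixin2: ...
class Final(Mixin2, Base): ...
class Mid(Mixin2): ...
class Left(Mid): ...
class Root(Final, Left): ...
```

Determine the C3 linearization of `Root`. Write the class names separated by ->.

L[Root] = Root + merge(L[Final], L[Left], [Final Left])
  take Final:  [Final Mixin2 Base object] + [Left Mid Mixin2 object] + [Final Left]
  take Left:  [Mixin2 Base object] + [Left Mid Mixin2 object] + [Left]
  take Mid:  [Mixin2 Base object] + [Mid Mixin2 object]
  take Mixin2:  [Mixin2 Base object] + [Mixin2 object]
  take Base:  [Base object] + [object]
  take object:  [object] + [object]

Root -> Final -> Left -> Mid -> Mixin2 -> Base -> object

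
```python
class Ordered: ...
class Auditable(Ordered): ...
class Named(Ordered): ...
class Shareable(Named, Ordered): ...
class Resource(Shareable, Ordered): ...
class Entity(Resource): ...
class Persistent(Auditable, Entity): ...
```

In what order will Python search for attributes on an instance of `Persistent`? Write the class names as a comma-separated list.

L[Persistent] = Persistent + merge(L[Auditable], L[Entity], [Auditable Entity])
  take Auditable:  [Auditable Ordered object] + [Entity Resource Shareable Named Ordered object] + [Auditable Entity]
  take Entity:  [Ordered object] + [Entity Resource Shareable Named Ordered object] + [Entity]
  take Resource:  [Ordered object] + [Resource Shareable Named Ordered object]
  take Shareable:  [Ordered object] + [Shareable Named Ordered object]
  take Named:  [Ordered object] + [Named Ordered object]
  take Ordered:  [Ordered object] + [Ordered object]
  take object:  [object] + [object]

Persistent, Auditable, Entity, Resource, Shareable, Named, Ordered, object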